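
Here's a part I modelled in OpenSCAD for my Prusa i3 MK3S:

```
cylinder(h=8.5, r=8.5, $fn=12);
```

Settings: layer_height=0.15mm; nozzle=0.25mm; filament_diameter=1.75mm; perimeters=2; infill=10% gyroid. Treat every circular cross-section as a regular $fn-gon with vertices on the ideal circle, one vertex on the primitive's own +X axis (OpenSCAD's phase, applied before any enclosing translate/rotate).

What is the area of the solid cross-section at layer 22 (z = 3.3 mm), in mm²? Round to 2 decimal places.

At z = 3.3 mm: the r=8.5 cylinder gives a regular 12-gon of circumradius 8.5 (constant along its height) (area = (12/2)·8.500²·sin(360°/12) = 216.75 mm²). Overall, the cross-section is a single solid region. Net area = 216.75 mm².

216.75 mm²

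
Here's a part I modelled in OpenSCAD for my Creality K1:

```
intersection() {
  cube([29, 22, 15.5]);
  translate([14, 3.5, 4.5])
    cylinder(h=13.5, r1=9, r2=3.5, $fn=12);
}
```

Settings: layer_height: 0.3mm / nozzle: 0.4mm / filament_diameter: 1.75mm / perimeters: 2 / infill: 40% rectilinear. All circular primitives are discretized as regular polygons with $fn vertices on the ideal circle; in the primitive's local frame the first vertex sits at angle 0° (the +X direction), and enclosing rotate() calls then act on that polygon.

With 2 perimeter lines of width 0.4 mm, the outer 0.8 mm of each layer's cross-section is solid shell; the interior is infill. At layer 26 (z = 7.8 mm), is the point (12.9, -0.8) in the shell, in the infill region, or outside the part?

outside

At z = 7.8 mm: the 29×22 cube contributes its full rectangle; the cone at (14, 3.5) contributes a regular 12-gon of circumradius 7.656 (interpolated between r1=9 and r2=3.5 at t=0.244); Keeping only the common overlap: the cone at (14, 3.5) partially overlaps the 29×22 cube; clipping to the common part keeps 138.22 mm² — 1 connected region. Overall, the cross-section is a single solid region. The nearest boundary edge runs (20.72, 0.00)→(7.28, 0.00); distance from the point to it = 0.80 mm. The point is not inside any of the regions above, so it lies outside the cross-section (0.80 mm from the nearest boundary).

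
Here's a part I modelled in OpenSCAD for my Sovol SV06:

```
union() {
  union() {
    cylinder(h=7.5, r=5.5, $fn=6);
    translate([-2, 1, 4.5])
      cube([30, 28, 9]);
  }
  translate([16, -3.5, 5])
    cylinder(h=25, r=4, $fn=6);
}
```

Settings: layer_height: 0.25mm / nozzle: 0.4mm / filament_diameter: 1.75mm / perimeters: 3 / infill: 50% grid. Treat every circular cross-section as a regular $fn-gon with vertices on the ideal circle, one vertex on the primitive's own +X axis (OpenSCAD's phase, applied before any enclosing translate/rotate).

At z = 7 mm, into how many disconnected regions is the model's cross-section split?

At z = 7 mm: the r=5.5 cylinder gives a regular 6-gon of circumradius 5.5 (constant along its height); the cube at (-2, 1) (footprint 30×28) is included at this height; Taking the union: the regions partially overlap (shared area 21.96 mm²), so overlapping operands fuse into one piece — 1 connected region; the r=4 cylinder at (16, -3.5) gives a regular 6-gon of circumradius 4 (constant along its height); Merging all regions: the 2 present regions are separate (no shared area or edge), so areas and boundary lengths simply add and each stays a separate island — 2 connected regions. The result has 2 disconnected regions.

2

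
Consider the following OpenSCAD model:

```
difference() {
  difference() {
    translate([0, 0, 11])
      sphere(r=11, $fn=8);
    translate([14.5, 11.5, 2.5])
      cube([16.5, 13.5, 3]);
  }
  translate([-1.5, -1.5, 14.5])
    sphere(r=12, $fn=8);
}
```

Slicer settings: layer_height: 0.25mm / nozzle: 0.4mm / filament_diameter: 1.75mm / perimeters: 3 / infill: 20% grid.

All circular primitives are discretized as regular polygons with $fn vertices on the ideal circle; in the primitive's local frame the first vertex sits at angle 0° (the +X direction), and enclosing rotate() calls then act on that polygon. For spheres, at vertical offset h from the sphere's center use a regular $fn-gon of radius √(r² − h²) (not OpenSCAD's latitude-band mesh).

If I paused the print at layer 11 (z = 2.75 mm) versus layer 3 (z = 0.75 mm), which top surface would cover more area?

layer 11 (z = 2.75 mm)

Layer 11 (z = 2.75): the sphere: section is a regular 8-gon, circumradius = √(r²−h²) = √(11²−8.25²) = 7.276 (area = (8/2)·7.276²·sin(360°/8) = 149.73 mm²); the cube at (14.5, 11.5) is present — its section is the full 16.5×13.5 rectangle (area 222.75 mm²); Taking the first minus the rest: starting from the r=11 sphere (149.73 mm²), the 16.5×13.5 cube at (14.5, 11.5) misses the remaining region (no effect) — area = 149.73 mm²; the sphere at (-1.5, -1.5): section is a regular 8-gon, circumradius = √(r²−h²) = √(12²−11.75²) = 2.437 (area = (8/2)·2.437²·sin(360°/8) = 16.79 mm²); After the difference (first − rest): starting from that combined region (149.73 mm²), the r=12 sphere at (-1.5, -1.5) lies wholly inside it (removes its full 16.79 mm² and its 14.92 mm outline becomes a hole wall) — area = 132.94 mm². So its area = 132.94 mm². Layer 3 (z = 0.75): the r=11 sphere slices to a regular 8-gon of circumradius 3.992 (√(r²−h²) with h=10.25 from center) (area = (8/2)·3.992²·sin(360°/8) = 45.08 mm²); the cube at (14.5, 11.5) does not reach this height (z outside [2.5, 5.5]); Subtracting the remaining from the first: none of the subtracted shapes is present at this height, so the r=11 sphere is unchanged — area = 45.08 mm²; the sphere at (-1.5, -1.5) does not reach this height (|z−center|=13.750 > r=12); Taking the first minus the rest: none of the subtracted shapes is present at this height, so that combined region is unchanged — area = 45.08 mm². So its area = 45.08 mm². Layer 11 is larger (132.94 vs 45.08 mm²).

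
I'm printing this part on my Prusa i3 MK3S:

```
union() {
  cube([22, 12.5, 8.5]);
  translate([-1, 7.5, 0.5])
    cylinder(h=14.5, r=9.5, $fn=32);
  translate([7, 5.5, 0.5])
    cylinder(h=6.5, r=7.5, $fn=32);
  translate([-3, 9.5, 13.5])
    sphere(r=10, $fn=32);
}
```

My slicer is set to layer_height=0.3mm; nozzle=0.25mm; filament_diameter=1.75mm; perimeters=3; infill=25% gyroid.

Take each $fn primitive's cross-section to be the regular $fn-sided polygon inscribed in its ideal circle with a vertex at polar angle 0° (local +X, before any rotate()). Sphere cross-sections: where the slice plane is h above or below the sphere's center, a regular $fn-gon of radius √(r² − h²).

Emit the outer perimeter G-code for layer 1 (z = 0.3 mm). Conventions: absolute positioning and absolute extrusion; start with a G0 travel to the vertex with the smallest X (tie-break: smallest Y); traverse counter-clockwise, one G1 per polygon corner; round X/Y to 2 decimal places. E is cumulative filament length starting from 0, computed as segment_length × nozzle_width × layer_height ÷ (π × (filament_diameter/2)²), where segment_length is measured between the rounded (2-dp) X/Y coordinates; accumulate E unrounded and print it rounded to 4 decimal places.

G0 X0.00 Y0.00 Z0.30
G1 X22.00 Y0.00 E0.6860
G1 X22.00 Y12.50 E1.0758
G1 X0.00 Y12.50 E1.7617
G1 X0.00 Y0.00 E2.1515

At z = 0.3 mm: the 22×12.5 cube contributes its full rectangle; the cylinder at (-1, 7.5) is absent (z outside [0.5, 15]); the cylinder at (7, 5.5) is not intersected at this z (z outside [0.5, 7]); the sphere at (-3, 9.5) is not intersected at this z (|z−center|=13.200 > r=10); Merging all regions: only the 22×12.5 cube is present, so the union is just that shape — 1 connected region. The outline is a single polygon with 4 vertices. Extrusion per mm of travel: 0.25 × 0.3 / (π × 0.875²) = 0.031181. Accumulating E over each segment gives final E = 2.1515.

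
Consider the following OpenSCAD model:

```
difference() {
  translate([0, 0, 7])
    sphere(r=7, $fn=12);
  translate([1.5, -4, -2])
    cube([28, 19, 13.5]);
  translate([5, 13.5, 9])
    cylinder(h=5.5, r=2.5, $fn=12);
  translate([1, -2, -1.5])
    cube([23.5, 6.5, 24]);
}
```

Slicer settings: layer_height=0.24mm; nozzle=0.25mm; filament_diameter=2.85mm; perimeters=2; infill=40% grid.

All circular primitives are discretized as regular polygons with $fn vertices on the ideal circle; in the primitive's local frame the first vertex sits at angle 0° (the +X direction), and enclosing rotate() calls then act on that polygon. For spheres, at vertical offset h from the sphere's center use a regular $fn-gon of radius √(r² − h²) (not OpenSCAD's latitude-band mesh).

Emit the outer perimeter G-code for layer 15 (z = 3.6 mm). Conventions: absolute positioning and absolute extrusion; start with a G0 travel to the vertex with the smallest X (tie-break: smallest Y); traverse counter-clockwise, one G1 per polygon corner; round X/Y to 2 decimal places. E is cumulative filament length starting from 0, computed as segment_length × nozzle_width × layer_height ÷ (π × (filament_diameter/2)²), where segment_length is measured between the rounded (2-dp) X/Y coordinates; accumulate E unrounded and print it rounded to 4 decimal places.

At z = 3.6 mm: the r=7 sphere contributes a regular 12-gon of circumradius √(7²−3.4²) = 6.119; the 28×19 cube at (1.5, -4) contributes its full rectangle; the cylinder at (5, 13.5) does not reach this height (z outside [9, 14.5]); the cube at (1, -2) is present — its section is the full 23.5×6.5 rectangle; Taking the first minus the rest: starting from the r=7 sphere, the 28×19 cube at (1.5, -4) partially overlaps it — only the 35.21 mm² overlap (of its 532.00 mm²) is removed, clipping the outline; the 23.5×6.5 cube at (1, -2) partially overlaps it — only the 3.25 mm² overlap (of its 152.75 mm²) is removed, clipping the outline — 1 connected region. The outline is a single polygon with 15 vertices. Extrusion per mm of travel: 0.25 × 0.24 / (π × 1.425²) = 0.009405. Accumulating E over each segment gives final E = 0.3682.

G0 X-6.12 Y0.00 Z3.60
G1 X-5.30 Y-3.06 E0.0298
G1 X-3.06 Y-5.30 E0.0596
G1 X0.00 Y-6.12 E0.0894
G1 X3.06 Y-5.30 E0.1192
G1 X4.36 Y-4.00 E0.1365
G1 X1.50 Y-4.00 E0.1634
G1 X1.50 Y-2.00 E0.1822
G1 X1.00 Y-2.00 E0.1869
G1 X1.00 Y4.50 E0.2480
G1 X1.50 Y4.50 E0.2527
G1 X1.50 Y5.72 E0.2642
G1 X0.00 Y6.12 E0.2788
G1 X-3.06 Y5.30 E0.3086
G1 X-5.30 Y3.06 E0.3384
G1 X-6.12 Y0.00 E0.3682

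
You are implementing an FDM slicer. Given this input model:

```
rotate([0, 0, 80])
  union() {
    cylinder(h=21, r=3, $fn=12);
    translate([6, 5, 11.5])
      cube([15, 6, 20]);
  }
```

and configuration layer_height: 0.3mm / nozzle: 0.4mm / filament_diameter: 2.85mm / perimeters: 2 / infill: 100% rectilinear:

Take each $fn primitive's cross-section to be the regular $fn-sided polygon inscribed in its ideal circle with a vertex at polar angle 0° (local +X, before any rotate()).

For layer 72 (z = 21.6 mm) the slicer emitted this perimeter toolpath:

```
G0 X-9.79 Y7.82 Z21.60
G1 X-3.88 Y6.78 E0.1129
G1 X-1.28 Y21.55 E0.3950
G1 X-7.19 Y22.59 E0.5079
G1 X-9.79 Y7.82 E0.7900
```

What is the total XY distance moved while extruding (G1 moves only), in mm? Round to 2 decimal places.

42.00 mm

Sum the Euclidean lengths of each G1 segment: total = 42.00 mm.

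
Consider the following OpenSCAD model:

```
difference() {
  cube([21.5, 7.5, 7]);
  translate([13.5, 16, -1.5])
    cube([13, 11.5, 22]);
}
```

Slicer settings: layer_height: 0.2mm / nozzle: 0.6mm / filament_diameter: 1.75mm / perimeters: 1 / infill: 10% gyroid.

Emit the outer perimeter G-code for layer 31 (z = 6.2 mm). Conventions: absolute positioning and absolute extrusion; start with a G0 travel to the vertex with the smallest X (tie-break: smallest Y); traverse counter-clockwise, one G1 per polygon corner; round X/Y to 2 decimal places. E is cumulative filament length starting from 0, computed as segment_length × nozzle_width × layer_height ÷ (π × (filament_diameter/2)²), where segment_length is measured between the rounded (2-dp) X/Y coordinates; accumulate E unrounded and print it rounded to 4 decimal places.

G0 X0.00 Y0.00 Z6.20
G1 X21.50 Y0.00 E1.0726
G1 X21.50 Y7.50 E1.4468
G1 X0.00 Y7.50 E2.5195
G1 X0.00 Y0.00 E2.8936

At z = 6.2 mm: the cube (footprint 21.5×7.5) is included at this height; the cube at (13.5, 16) (footprint 13×11.5) is included at this height; After the difference (first − rest): starting from the 21.5×7.5 cube, the 13×11.5 cube at (13.5, 16) misses the remaining region (no effect) — 1 connected region. The outline is a single polygon with 4 vertices. Extrusion per mm of travel: 0.6 × 0.2 / (π × 0.875²) = 0.049890. Accumulating E over each segment gives final E = 2.8936.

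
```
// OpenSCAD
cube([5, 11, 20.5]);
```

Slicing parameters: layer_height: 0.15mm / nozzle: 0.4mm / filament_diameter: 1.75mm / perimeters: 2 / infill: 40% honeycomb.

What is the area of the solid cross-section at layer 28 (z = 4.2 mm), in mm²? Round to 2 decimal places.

At z = 4.2 mm: the cube (footprint 5×11) is included at this height (area 55.00 mm²). Overall, the cross-section is a single solid region. Net area = 55.00 mm².

55.00 mm²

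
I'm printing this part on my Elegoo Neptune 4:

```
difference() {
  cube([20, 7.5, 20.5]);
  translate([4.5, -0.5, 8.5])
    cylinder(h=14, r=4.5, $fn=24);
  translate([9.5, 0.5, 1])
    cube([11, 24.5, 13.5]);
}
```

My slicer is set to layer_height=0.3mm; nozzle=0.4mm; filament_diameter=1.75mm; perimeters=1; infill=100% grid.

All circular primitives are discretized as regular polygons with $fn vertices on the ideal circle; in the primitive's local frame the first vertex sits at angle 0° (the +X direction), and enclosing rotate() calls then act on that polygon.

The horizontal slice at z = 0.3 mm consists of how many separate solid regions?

1

At z = 0.3 mm: the cube (footprint 20×7.5) is included at this height; the cylinder at (4.5, -0.5) is not intersected at this z (z outside [8.5, 22.5]); the cube at (9.5, 0.5) is not intersected at this z (z outside [1, 14.5]); After the difference (first − rest): none of the subtracted shapes is present at this height, so the 20×7.5 cube is unchanged — 1 connected region. The result has 1 disconnected region.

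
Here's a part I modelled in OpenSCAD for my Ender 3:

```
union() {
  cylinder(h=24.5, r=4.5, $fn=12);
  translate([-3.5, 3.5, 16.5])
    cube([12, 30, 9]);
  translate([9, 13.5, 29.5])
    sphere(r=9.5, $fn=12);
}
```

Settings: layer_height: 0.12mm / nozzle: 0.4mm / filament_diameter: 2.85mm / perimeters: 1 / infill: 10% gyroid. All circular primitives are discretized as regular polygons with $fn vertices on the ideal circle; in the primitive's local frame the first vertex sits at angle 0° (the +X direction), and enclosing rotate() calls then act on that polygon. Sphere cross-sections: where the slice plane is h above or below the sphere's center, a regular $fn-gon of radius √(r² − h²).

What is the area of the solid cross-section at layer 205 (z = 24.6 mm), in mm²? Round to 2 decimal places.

At z = 24.6 mm: the cylinder does not reach this height (z outside [0, 24.5]); the 12×30 cube at (-3.5, 3.5) contributes its full rectangle (area 360.00 mm²); the sphere at (9, 13.5): section is a regular 12-gon, circumradius = √(r²−h²) = √(9.5²−4.9²) = 8.139 (area = (12/2)·8.139²·sin(360°/12) = 198.72 mm²); Merging all regions: the regions partially overlap — summed areas 558.72 mm² minus the doubly-counted overlap 91.29 mm² gives 467.43 mm² — area = 467.43 mm². Overall, the cross-section is a single solid region. Net area = 467.43 mm².

467.43 mm²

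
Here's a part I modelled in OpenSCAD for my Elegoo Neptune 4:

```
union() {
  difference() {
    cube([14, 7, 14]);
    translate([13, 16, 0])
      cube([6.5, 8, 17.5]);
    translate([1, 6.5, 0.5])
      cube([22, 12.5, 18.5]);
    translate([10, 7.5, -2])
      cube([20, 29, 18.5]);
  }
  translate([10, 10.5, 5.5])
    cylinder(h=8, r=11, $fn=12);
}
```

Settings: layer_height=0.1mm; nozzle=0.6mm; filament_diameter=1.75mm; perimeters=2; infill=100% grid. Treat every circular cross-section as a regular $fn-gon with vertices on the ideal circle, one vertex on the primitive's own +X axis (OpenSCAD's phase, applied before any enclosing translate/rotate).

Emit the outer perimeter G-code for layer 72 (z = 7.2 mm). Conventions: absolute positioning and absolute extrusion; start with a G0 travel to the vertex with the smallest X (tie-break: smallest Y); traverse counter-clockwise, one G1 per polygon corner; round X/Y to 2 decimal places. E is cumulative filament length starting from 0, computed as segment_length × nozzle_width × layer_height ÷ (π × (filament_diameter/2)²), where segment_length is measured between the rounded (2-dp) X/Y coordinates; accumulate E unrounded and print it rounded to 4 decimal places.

G0 X-1.00 Y10.50 Z7.20
G1 X0.00 Y6.77 E0.0963
G1 X0.00 Y0.00 E0.2652
G1 X8.13 Y0.00 E0.4680
G1 X10.00 Y-0.50 E0.5163
G1 X11.87 Y0.00 E0.5646
G1 X14.00 Y0.00 E0.6177
G1 X14.00 Y0.57 E0.6319
G1 X15.50 Y0.97 E0.6707
G1 X19.53 Y5.00 E0.8128
G1 X21.00 Y10.50 E0.9548
G1 X19.53 Y16.00 E1.0969
G1 X15.50 Y20.03 E1.2390
G1 X10.00 Y21.50 E1.3810
G1 X4.50 Y20.03 E1.5231
G1 X0.47 Y16.00 E1.6652
G1 X-1.00 Y10.50 E1.8072

At z = 7.2 mm: the cube is present — its section is the full 14×7 rectangle; the cube at (13, 16) (footprint 6.5×8) is included at this height; the cube at (1, 6.5) is present — its section is the full 22×12.5 rectangle; the cube at (10, 7.5) is present — its section is the full 20×29 rectangle; Subtracting the remaining from the first: starting from the 14×7 cube, the 6.5×8 cube at (13, 16) misses the remaining region (no effect); the 22×12.5 cube at (1, 6.5) partially overlaps it — only the 6.50 mm² overlap (of its 275.00 mm²) is removed, clipping the outline; the 20×29 cube at (10, 7.5) misses the remaining region (no effect) — 1 connected region; the r=11 cylinder at (10, 10.5) gives a regular 12-gon of circumradius 11 (constant along its height); Merging all regions: the regions partially overlap (shared area 74.31 mm²), so overlapping operands fuse into one piece — 1 connected region. The outline is a single polygon with 16 vertices. Extrusion per mm of travel: 0.6 × 0.1 / (π × 0.875²) = 0.024945. Accumulating E over each segment gives final E = 1.8072.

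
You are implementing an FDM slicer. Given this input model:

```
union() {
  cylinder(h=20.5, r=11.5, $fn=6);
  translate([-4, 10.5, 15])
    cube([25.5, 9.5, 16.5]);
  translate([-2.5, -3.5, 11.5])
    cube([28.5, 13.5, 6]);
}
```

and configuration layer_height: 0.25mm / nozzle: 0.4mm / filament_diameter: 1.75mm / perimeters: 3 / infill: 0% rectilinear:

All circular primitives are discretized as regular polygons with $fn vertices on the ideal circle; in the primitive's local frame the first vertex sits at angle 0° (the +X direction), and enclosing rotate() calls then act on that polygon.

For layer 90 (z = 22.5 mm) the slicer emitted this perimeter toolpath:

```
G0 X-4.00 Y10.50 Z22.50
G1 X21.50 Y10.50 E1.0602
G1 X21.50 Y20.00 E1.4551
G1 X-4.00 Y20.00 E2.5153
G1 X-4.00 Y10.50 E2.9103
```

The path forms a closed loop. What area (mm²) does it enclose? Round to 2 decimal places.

242.25 mm²

Apply the shoelace formula to the sequence of (X, Y) vertices; enclosed area = 242.25 mm².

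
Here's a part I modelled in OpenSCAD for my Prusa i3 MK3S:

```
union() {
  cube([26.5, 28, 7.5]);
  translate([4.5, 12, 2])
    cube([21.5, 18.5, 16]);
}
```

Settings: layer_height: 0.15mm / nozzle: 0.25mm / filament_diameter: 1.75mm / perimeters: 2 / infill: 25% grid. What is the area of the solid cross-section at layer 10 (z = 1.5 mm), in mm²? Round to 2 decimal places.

At z = 1.5 mm: the cube is present — its section is the full 26.5×28 rectangle (area 742.00 mm²); the cube at (4.5, 12) is absent (z outside [2, 18]); Merging all regions: only the 26.5×28 cube is present, so the union is just that shape — area = 742.00 mm². Overall, the cross-section is a single solid region. Net area = 742.00 mm².

742.00 mm²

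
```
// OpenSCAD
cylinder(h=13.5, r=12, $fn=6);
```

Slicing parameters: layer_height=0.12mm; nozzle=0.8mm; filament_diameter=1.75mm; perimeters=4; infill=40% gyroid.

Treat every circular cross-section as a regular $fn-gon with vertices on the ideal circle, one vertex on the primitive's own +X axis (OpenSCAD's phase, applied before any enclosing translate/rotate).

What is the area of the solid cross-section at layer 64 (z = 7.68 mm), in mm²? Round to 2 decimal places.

At z = 7.68 mm: the r=12 cylinder contributes a regular 6-gon of circumradius 12 (area = (6/2)·12.000²·sin(360°/6) = 374.12 mm²). Overall, the cross-section is a single solid region. Net area = 374.12 mm².

374.12 mm²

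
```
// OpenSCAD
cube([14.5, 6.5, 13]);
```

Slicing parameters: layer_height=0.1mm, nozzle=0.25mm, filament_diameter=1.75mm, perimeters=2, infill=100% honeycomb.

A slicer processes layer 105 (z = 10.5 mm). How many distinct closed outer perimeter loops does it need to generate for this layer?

At z = 10.5 mm: the cube (footprint 14.5×6.5) is included at this height. The result has 1 disconnected region.

1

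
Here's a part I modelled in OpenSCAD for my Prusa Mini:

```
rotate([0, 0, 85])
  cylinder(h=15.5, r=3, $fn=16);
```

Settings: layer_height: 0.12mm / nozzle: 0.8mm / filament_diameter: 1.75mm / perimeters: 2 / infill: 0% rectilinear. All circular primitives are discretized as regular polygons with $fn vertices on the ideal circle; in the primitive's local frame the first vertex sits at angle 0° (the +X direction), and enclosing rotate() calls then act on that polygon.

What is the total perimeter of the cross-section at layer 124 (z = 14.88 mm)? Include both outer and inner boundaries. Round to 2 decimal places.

At z = 14.88 mm: the r=3 cylinder contributes a regular 16-gon of circumradius 3 (perimeter = 2·16·3.000·sin(180°/16) = 18.73 mm); (rotated 85° about Z; rotation is an isometry so areas/perimeters/island counts are preserved). Overall, the cross-section is a single solid region. Total boundary length (outer) = 18.73 mm.

18.73 mm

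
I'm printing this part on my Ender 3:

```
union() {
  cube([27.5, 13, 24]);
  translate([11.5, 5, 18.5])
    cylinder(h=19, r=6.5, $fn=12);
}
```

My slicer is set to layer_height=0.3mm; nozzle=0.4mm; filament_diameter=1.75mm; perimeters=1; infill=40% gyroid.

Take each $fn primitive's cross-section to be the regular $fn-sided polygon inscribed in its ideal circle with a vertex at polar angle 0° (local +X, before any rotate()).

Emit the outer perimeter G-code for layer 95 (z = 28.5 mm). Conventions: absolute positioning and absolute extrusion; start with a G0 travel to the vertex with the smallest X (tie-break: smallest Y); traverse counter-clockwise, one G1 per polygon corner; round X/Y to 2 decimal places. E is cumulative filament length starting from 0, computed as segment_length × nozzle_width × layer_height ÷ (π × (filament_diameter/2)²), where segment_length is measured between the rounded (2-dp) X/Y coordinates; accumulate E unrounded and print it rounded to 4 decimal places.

G0 X5.00 Y5.00 Z28.50
G1 X5.87 Y1.75 E0.1679
G1 X8.25 Y-0.63 E0.3358
G1 X11.50 Y-1.50 E0.5036
G1 X14.75 Y-0.63 E0.6715
G1 X17.13 Y1.75 E0.8394
G1 X18.00 Y5.00 E1.0073
G1 X17.13 Y8.25 E1.1751
G1 X14.75 Y10.63 E1.3430
G1 X11.50 Y11.50 E1.5109
G1 X8.25 Y10.63 E1.6787
G1 X5.87 Y8.25 E1.8467
G1 X5.00 Y5.00 E2.0145

At z = 28.5 mm: the cube does not reach this height (z outside [0, 24]); the cylinder at (11.5, 5): section is a regular 12-gon, circumradius r=6.5; Merging all regions: only the r=6.5 cylinder at (11.5, 5) is present, so the union is just that shape — 1 connected region. The outline is a single polygon with 12 vertices. Extrusion per mm of travel: 0.4 × 0.3 / (π × 0.875²) = 0.049890. Accumulating E over each segment gives final E = 2.0145.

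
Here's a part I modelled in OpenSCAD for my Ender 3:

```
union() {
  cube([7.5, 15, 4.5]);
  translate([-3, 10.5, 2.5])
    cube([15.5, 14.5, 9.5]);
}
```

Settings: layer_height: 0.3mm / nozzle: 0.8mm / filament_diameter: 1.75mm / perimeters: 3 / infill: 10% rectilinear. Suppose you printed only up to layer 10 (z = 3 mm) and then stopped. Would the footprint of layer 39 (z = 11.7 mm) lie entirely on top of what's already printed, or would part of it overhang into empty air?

Compare the two slices. At z = 3: the cube (footprint 7.5×15) is included at this height (area 112.50 mm²); the cube at (-3, 10.5) (footprint 15.5×14.5) is included at this height (area 224.75 mm²); Taking the union: the regions partially overlap — summed areas 337.25 mm² minus the doubly-counted overlap 33.75 mm² gives 303.50 mm² — area = 303.50 mm². At z = 11.7: the cube does not reach this height (z outside [0, 4.5]); the 15.5×14.5 cube at (-3, 10.5) contributes its full rectangle (area 224.75 mm²); Combining (union): only the 15.5×14.5 cube at (-3, 10.5) is present, so the union is just that shape — area = 224.75 mm². Checking containment: the cross-section at z = 11.7 is a subset of the cross-section at z = 3.

entirely on top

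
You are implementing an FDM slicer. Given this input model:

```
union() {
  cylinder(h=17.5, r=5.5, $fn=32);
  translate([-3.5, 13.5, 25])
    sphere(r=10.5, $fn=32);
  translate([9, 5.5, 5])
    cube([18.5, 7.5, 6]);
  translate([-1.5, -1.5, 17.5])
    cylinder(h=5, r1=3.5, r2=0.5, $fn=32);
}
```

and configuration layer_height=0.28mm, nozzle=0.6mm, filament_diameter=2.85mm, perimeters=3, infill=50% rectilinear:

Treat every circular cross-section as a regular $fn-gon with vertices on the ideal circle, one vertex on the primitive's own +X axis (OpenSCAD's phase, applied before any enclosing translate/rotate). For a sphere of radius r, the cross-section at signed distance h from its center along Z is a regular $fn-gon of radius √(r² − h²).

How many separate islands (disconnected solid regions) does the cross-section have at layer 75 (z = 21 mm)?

At z = 21 mm: the cylinder does not reach this height (z outside [0, 17.5]); the sphere at (-3.5, 13.5): section is a regular 32-gon, circumradius = √(r²−h²) = √(10.5²−4²) = 9.708; the cube at (9, 5.5) is absent (z outside [5, 11]); the cone at (-1.5, -1.5) (r1=3.5→r2=0.5) has section circumradius 1.400 here — a regular 32-gon; Merging all regions: the 2 present regions are separate (no shared area or edge), so areas and boundary lengths simply add and each stays a separate island — 2 connected regions. Overall, the cross-section has 2 separate islands. Island count = 2.

2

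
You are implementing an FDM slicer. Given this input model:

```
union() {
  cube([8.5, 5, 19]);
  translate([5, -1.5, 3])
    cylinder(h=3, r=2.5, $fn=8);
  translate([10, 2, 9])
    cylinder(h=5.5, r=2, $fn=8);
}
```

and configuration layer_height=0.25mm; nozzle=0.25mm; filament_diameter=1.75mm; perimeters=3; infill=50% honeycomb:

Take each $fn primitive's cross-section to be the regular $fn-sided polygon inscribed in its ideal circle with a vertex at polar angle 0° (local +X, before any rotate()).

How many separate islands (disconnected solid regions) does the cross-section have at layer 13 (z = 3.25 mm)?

1

At z = 3.25 mm: the cube is present — its section is the full 8.5×5 rectangle; the r=2.5 cylinder at (5, -1.5) gives a regular 8-gon of circumradius 2.5 (constant along its height); the cylinder at (10, 2) is not intersected at this z (z outside [9, 14.5]); Taking the union: the regions partially overlap (shared area 2.27 mm²), so overlapping operands fuse into one piece — 1 connected region. Overall, the cross-section is a single solid region. Island count = 1.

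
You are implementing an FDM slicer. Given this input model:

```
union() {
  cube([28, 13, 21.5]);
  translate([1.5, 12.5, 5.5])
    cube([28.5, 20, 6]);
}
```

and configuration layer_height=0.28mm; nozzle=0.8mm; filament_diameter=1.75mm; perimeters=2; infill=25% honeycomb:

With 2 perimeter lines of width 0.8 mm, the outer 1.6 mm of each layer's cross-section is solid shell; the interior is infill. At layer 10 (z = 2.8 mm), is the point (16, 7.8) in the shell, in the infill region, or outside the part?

At z = 2.8 mm: the cube is present — its section is the full 28×13 rectangle; the cube at (1.5, 12.5) is not intersected at this z (z outside [5.5, 11.5]); Merging all regions: only the 28×13 cube is present, so the union is just that shape — 1 connected region. Overall, the cross-section is a single solid region. The nearest boundary edge runs (28.00, 13.00)→(0.00, 13.00); distance from the point to it = 5.20 mm. The point is inside the cross-section and 5.20 mm from the nearest boundary — more than the 1.6 mm shell width (2 × 0.8), so it's in the infill interior.

infill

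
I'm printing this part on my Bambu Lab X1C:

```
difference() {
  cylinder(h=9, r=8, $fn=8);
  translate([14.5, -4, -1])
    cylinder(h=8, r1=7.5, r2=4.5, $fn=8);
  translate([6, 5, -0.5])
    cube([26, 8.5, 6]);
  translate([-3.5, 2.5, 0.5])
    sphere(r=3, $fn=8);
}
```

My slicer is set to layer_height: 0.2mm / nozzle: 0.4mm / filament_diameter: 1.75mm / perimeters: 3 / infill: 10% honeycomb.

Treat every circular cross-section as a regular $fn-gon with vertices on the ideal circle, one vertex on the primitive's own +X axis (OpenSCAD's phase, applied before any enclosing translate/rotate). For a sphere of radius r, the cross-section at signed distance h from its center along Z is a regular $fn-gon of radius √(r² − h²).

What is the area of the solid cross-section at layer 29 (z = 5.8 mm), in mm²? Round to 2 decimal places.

At z = 5.8 mm: the cylinder: section is a regular 8-gon, circumradius r=8 (area = (8/2)·8.000²·sin(360°/8) = 181.02 mm²); the cone at (14.5, -4): at t=0.850 of its height the radius interpolates to r₁+(r₂−r₁)t = 4.950, giving a regular 8-gon of that circumradius (area = (8/2)·4.950²·sin(360°/8) = 69.30 mm²); the cube at (6, 5) is absent (z outside [-0.5, 5.5]); the sphere at (-3.5, 2.5) is not intersected at this z (|z−center|=5.300 > r=3); Subtracting the remaining from the first: starting from the r=8 cylinder (181.02 mm²), the cone at (14.5, -4) misses the remaining region (no effect) — area = 181.02 mm². Overall, the cross-section is a single solid region. Net area = 181.02 mm².

181.02 mm²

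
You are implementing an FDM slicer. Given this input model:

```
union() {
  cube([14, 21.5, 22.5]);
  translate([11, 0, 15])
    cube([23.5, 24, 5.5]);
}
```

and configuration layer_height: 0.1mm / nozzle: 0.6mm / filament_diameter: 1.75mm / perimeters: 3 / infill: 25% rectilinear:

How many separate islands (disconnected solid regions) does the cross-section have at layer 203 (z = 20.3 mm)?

At z = 20.3 mm: the cube is present — its section is the full 14×21.5 rectangle; the cube at (11, 0) (footprint 23.5×24) is included at this height; Taking the union: the regions partially overlap (shared area 64.50 mm²), so overlapping operands fuse into one piece — 1 connected region. Overall, the cross-section is a single solid region. Island count = 1.

1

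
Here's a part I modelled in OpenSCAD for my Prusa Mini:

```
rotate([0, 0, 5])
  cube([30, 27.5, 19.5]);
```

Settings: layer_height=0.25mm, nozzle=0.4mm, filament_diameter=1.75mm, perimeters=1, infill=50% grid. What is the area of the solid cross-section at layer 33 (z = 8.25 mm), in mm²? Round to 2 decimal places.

At z = 8.25 mm: the cube is present — its section is the full 30×27.5 rectangle (area 825.00 mm²); (whole slice rotated 5° about Z — lengths, areas and connectivity unchanged). Overall, the cross-section is a single solid region. Net area = 825.00 mm².

825.00 mm²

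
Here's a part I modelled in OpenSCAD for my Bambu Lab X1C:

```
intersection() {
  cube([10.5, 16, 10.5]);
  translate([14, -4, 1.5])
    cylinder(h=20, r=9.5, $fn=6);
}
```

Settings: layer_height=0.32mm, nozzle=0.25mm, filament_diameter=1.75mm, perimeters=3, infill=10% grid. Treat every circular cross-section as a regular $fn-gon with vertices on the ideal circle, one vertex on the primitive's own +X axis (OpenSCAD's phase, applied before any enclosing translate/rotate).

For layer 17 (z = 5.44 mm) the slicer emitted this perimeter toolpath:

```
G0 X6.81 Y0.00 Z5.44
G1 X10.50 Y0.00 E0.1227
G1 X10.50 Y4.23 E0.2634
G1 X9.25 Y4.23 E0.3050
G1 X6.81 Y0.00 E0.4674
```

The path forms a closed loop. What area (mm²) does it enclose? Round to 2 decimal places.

Apply the shoelace formula to the sequence of (X, Y) vertices; enclosed area = 10.45 mm².

10.45 mm²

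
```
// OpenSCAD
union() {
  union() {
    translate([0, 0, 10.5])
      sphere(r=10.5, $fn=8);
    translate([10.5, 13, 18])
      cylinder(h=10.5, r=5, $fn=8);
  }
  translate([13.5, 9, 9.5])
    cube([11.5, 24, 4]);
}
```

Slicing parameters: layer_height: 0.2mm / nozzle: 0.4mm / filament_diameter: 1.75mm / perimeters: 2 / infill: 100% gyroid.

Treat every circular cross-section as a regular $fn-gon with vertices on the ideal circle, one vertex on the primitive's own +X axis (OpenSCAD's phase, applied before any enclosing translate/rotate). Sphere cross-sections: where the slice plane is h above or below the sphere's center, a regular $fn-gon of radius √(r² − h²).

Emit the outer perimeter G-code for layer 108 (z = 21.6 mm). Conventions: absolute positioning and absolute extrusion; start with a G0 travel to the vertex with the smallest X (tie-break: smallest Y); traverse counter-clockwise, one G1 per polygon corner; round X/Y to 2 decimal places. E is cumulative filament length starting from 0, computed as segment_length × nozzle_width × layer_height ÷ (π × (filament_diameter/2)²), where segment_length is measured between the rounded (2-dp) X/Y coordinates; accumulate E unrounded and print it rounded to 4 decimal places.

G0 X5.50 Y13.00 Z21.60
G1 X6.96 Y9.46 E0.1274
G1 X10.50 Y8.00 E0.2547
G1 X14.04 Y9.46 E0.3821
G1 X15.50 Y13.00 E0.5094
G1 X14.04 Y16.54 E0.6368
G1 X10.50 Y18.00 E0.7642
G1 X6.96 Y16.54 E0.8915
G1 X5.50 Y13.00 E1.0189

At z = 21.6 mm: the sphere is absent (|z−center|=11.100 > r=10.5); the r=5 cylinder at (10.5, 13) gives a regular 8-gon of circumradius 5 (constant along its height); Merging all regions: only the r=5 cylinder at (10.5, 13) is present, so the union is just that shape — 1 connected region; the cube at (13.5, 9) is not intersected at this z (z outside [9.5, 13.5]); Taking the union: only the result so far is present, so the union is just that shape — 1 connected region. The outline is a single polygon with 8 vertices. Extrusion per mm of travel: 0.4 × 0.2 / (π × 0.875²) = 0.033260. Accumulating E over each segment gives final E = 1.0189.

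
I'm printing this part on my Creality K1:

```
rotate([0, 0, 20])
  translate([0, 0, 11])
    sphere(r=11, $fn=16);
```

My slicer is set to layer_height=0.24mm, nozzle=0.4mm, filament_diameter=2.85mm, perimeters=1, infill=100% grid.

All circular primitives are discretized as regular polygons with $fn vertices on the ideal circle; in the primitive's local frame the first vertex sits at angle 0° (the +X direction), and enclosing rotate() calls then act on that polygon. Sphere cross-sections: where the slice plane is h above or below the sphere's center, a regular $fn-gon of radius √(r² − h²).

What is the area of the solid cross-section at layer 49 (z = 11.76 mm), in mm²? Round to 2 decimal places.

At z = 11.76 mm: the sphere: section is a regular 16-gon, circumradius = √(r²−h²) = √(11²−0.76²) = 10.974 (area = (16/2)·10.974²·sin(360°/16) = 368.67 mm²); (rotated 20° about Z; rotation is an isometry so areas/perimeters/island counts are preserved). Overall, the cross-section is a single solid region. Net area = 368.67 mm².

368.67 mm²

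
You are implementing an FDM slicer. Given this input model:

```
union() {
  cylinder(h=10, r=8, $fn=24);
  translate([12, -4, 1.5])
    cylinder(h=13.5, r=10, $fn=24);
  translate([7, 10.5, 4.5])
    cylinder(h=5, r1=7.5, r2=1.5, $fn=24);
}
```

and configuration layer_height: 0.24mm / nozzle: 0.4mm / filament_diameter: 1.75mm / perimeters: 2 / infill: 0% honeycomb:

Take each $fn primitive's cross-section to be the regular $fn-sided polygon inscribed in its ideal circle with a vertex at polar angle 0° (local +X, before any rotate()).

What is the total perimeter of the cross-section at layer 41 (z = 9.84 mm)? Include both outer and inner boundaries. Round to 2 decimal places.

At z = 9.84 mm: the r=8 cylinder gives a regular 24-gon of circumradius 8 (constant along its height) (perimeter = 2·24·8.000·sin(180°/24) = 50.12 mm); the r=10 cylinder at (12, -4) gives a regular 24-gon of circumradius 10 (constant along its height) (perimeter = 2·24·10.000·sin(180°/24) = 62.65 mm); the cone at (7, 10.5) does not reach this height (z outside [4.5, 9.5]); Merging all regions: the regions partially overlap (shared area 45.36 mm²), so the edge portions inside another operand are dropped and the merged outline is re-measured after clipping — boundary = 84.82 mm. Overall, the cross-section is a single solid region. Total boundary length (outer) = 84.82 mm.

84.82 mm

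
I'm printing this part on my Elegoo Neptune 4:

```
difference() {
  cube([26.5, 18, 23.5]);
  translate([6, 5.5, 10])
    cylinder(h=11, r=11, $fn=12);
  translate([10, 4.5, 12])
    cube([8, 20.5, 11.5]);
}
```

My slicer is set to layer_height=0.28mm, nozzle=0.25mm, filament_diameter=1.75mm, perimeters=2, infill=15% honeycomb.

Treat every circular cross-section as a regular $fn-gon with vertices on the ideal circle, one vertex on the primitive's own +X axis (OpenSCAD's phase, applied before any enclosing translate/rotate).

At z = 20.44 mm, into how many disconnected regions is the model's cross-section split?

At z = 20.44 mm: the cube (footprint 26.5×18) is included at this height; the r=11 cylinder at (6, 5.5) gives a regular 12-gon of circumradius 11 (constant along its height); the cube at (10, 4.5) (footprint 8×20.5) is included at this height; Taking the first minus the rest: starting from the 26.5×18 cube, the r=11 cylinder at (6, 5.5) partially overlaps it — only the 241.28 mm² overlap (of its 363.00 mm²) is removed, clipping the outline; the 8×20.5 cube at (10, 4.5) partially overlaps it — only the 52.24 mm² overlap (of its 164.00 mm²) is removed, clipping the outline — 2 connected regions. The result has 2 disconnected regions.

2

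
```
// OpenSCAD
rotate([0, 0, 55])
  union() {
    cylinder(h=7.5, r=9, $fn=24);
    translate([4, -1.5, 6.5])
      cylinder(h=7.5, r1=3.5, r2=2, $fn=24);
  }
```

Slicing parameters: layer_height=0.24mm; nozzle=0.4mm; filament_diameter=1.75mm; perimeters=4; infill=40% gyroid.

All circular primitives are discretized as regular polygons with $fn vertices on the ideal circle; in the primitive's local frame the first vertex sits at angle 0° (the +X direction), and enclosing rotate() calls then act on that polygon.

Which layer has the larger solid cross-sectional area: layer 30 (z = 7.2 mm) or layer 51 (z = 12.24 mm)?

Layer 30 (z = 7.2): the cylinder: section is a regular 24-gon, circumradius r=9 (area = (24/2)·9.000²·sin(360°/24) = 251.57 mm²); the cone at (4, -1.5) contributes a regular 24-gon of circumradius 3.360 (interpolated between r1=3.5 and r2=2 at t=0.093) (area = (24/2)·3.360²·sin(360°/24) = 35.06 mm²); Merging all regions: the cone at (4, -1.5) lies entirely inside the r=9 cylinder, so the union is just the r=9 cylinder — area = 251.57 mm²; (rotated 55° about Z; rotation is an isometry so areas/perimeters/island counts are preserved). So its area = 251.57 mm². Layer 51 (z = 12.24): the cylinder is not intersected at this z (z outside [0, 7.5]); the cone at (4, -1.5): at t=0.765 of its height the radius interpolates to r₁+(r₂−r₁)t = 2.352, giving a regular 24-gon of that circumradius (area = (24/2)·2.352²·sin(360°/24) = 17.18 mm²); Taking the union: only the cone at (4, -1.5) is present, so the union is just that shape — area = 17.18 mm²; (rotated 55° about Z; rotation is an isometry so areas/perimeters/island counts are preserved). So its area = 17.18 mm². Layer 30 is larger (251.57 vs 17.18 mm²).

layer 30 (z = 7.2 mm)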